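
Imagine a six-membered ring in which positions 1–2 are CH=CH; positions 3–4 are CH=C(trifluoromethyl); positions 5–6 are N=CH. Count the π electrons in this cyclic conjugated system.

6

The p orbitals form a continuous loop: every atom in a ring double bond is sp² and brings one electron to the p orbital; each =N– nitrogen is pyridine-type (lone pair in the sp² plane, one electron in the p orbital). The ring is fully conjugated.
Adding the contributions, 3 × 2 = 6 from the 3 double-bond units.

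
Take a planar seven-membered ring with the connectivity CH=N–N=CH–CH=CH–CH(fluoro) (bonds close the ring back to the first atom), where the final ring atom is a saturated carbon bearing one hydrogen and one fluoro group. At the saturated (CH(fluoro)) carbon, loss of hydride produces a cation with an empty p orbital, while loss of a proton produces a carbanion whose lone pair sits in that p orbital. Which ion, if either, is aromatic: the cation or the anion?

Once that carbon is sp², every ring atom has a p orbital and both ions are fully conjugated.
Cation: 3 × 2 + 0 = 6 π electrons → 4(1)+2, aromatic.
Anion: 3 × 2 + 2 = 8 π electrons → 4(2), antiaromatic.

The cation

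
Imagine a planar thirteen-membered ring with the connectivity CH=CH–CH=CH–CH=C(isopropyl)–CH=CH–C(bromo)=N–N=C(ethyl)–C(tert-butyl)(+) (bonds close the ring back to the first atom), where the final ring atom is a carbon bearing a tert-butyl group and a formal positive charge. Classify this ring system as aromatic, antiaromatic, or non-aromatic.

Antiaromatic

Every ring atom contributes a p orbital perpendicular to the ring (the double-bond atoms are sp², each contributing one p electron; each sp² =N– keeps its lone pair in-plane and puts one electron into the π system; the carbocation has an empty p orbital), so the π system is cyclic and fully conjugated.
Counting π electrons: 6 × 2 = 12 from the double-bond units + 0 from the C(tert-butyl)(+) atom = 12.
12 is a 4n count (n = 3), so the planar conjugated ring is antiaromatic.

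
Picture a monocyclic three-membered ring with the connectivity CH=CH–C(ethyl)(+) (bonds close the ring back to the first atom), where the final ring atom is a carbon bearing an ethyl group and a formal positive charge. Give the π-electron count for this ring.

The p orbitals form a continuous loop: each doubly-bonded ring atom is sp² with one p-orbital electron; the carbocation has an empty p orbital. The ring is fully conjugated.
Counting π electrons: 1 × 2 = 2 from the double-bond unit + 0 from the C(ethyl)(+) atom = 2.

2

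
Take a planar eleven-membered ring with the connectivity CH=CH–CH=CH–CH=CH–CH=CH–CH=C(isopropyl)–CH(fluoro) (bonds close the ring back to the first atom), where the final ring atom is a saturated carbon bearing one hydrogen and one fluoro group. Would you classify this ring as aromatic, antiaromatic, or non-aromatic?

Non-aromatic

Because that saturated carbon is sp³ and has no p orbital in the ring π system at the CH(fluoro) position, the π system cannot extend all the way around the ring.
Hückel's rule only applies to fully conjugated rings, so this one is simply non-aromatic.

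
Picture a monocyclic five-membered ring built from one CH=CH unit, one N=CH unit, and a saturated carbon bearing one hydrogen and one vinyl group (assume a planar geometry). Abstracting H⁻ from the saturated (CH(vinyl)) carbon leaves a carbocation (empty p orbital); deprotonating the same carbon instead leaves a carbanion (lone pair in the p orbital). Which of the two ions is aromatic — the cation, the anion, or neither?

The anion

In both ions every ring atom is sp² and contributes a p orbital, so both rings are fully conjugated.
Cation: 2 × 2 + 0 = 4 π electrons → 4(1), antiaromatic.
Anion: 2 × 2 + 2 = 6 π electrons → 4(1)+2, aromatic.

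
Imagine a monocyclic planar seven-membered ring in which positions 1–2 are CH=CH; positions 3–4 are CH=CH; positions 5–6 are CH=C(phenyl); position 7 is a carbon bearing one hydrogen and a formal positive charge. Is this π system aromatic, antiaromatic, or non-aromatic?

Check conjugation: every atom in a ring double bond is sp² and brings one electron to the p orbital; the carbocation has an empty p orbital — every position has a p orbital, so the cyclic π system is continuous.
Tallying contributions gives 3 × 2 = 6 from the double-bond units + 0 from the CH(+) atom = 6.
With 6 π electrons (n = 1), the Hückel 4n+2 condition holds.

Aromatic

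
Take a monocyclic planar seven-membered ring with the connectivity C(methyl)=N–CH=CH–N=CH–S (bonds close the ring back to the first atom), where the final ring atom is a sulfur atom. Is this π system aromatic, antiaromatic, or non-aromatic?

Every ring atom contributes a p orbital perpendicular to the ring (every atom in a ring double bond is sp² and brings one electron to the p orbital; the doubly-bonded nitrogens are pyridine-type — their lone pairs lie in the ring plane, leaving one electron in the p orbital; the sulfur donates one lone pair from its p orbital), so the π system is cyclic and fully conjugated.
π-electron count: 3 × 2 = 6 from the double-bond units + 2 from the S atom = 8.
8 = 4(2); a planar, fully conjugated 4n system is antiaromatic.

Antiaromatic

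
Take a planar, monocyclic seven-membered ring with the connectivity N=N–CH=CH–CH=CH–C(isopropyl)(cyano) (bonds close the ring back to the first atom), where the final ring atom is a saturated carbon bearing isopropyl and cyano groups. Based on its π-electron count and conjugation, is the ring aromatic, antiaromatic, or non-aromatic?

The C(isopropyl)(cyano) carbon is saturated: that saturated carbon is sp³ and has no p orbital in the ring π system. Conjugation is not continuous around the ring.
Hückel's rule only applies to fully conjugated rings, so this one is simply non-aromatic.

Non-aromatic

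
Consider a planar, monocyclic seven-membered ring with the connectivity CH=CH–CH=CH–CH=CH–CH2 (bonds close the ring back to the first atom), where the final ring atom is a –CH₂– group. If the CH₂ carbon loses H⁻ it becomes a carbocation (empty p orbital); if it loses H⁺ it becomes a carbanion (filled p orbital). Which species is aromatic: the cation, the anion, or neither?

Both ions have a continuous loop of p orbitals — each ring atom is sp².
Cation: 3 × 2 + 0 = 6 π electrons → 4(1)+2, aromatic.
Anion: 3 × 2 + 2 = 8 π electrons → 4(2), antiaromatic.

The cation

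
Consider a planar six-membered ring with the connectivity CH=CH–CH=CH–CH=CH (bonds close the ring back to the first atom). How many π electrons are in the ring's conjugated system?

Check conjugation: the double-bond atoms are sp², each contributing one p electron — every position has a p orbital, so the cyclic π system is continuous.
Tallying contributions gives 3 × 2 = 6 from the 3 double-bond units.
(This ring is benzene.)

6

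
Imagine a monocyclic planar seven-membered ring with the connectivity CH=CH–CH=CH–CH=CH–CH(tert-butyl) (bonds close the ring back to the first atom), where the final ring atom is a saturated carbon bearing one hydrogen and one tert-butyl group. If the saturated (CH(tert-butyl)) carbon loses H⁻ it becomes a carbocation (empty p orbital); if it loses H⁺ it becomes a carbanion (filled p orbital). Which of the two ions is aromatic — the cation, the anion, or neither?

The cation

Once that carbon is sp², every ring atom has a p orbital and both ions are fully conjugated.
Cation: 3 × 2 + 0 = 6 π electrons → 4(1)+2, aromatic.
Anion: 3 × 2 + 2 = 8 π electrons → 4(2), antiaromatic.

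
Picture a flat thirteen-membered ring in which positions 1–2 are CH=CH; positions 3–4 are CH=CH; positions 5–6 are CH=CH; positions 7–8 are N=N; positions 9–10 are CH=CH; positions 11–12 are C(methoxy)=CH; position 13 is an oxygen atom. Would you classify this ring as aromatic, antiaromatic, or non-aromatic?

Every ring atom contributes a p orbital perpendicular to the ring (each doubly-bonded ring atom is sp² with one p-orbital electron; the doubly-bonded nitrogens are pyridine-type — their lone pairs lie in the ring plane, leaving one electron in the p orbital; the oxygen donates one lone pair from its p orbital), so the π system is cyclic and fully conjugated.
Tallying contributions gives 6 × 2 = 12 from the double-bond units + 2 from the O atom = 14.
14 = 4(3) + 2, which satisfies Hückel's 4n+2 rule.

Aromatic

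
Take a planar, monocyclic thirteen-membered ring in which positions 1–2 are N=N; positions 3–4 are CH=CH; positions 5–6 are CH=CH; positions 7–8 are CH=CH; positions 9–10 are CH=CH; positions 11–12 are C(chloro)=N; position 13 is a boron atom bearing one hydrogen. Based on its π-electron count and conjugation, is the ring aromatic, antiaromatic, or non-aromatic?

Every ring atom contributes a p orbital perpendicular to the ring (each doubly-bonded ring atom is sp² with one p-orbital electron; each =N– nitrogen is pyridine-type (lone pair in the sp² plane, one electron in the p orbital); the boron has an empty p orbital), so the π system is cyclic and fully conjugated.
Counting π electrons: 6 × 2 = 12 from the double-bond units + 0 from the BH atom = 12.
12 = 4(3); a planar, fully conjugated 4n system is antiaromatic.

Antiaromatic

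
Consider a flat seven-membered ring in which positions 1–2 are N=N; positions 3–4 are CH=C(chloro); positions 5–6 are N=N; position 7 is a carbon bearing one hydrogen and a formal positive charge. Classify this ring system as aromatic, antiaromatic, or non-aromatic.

Aromatic

Every ring atom contributes a p orbital perpendicular to the ring (the double-bond atoms are sp², each contributing one p electron; the doubly-bonded nitrogens are pyridine-type — their lone pairs lie in the ring plane, leaving one electron in the p orbital; the carbocation has an empty p orbital), so the π system is cyclic and fully conjugated.
Adding the contributions, 3 × 2 = 6 from the double-bond units + 0 from the CH(+) atom = 6.
6 = 4(1) + 2, which satisfies Hückel's 4n+2 rule.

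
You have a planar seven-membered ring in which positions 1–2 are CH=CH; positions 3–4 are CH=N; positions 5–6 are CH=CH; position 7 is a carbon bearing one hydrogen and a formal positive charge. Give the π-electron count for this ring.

6

All ring atoms are sp² and supply a p orbital to the ring (each doubly-bonded ring atom is sp² with one p-orbital electron; each sp² =N– keeps its lone pair in-plane and puts one electron into the π system; the carbocation has an empty p orbital); the conjugation is uninterrupted.
Adding the contributions, 3 × 2 = 6 from the double-bond units + 0 from the CH(+) atom = 6.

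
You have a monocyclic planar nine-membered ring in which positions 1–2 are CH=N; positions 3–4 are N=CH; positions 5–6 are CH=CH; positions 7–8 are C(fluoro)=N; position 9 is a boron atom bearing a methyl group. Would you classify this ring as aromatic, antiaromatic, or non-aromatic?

Check conjugation: each doubly-bonded ring atom is sp² with one p-orbital electron; the doubly-bonded nitrogens are pyridine-type — their lone pairs lie in the ring plane, leaving one electron in the p orbital; the boron has an empty p orbital — every position has a p orbital, so the cyclic π system is continuous.
Counting π electrons: 4 × 2 = 8 from the double-bond units + 0 from the B(methyl) atom = 8.
With 8 = 4·2 π electrons, Hückel's rule classifies the planar ring as antiaromatic.

Antiaromatic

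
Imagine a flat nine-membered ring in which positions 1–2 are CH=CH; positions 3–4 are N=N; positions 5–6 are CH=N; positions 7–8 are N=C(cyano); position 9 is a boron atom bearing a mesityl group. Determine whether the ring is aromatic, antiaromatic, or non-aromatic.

All ring atoms are sp² and supply a p orbital to the ring (each doubly-bonded ring atom is sp² with one p-orbital electron; the doubly-bonded nitrogens are pyridine-type — their lone pairs lie in the ring plane, leaving one electron in the p orbital; the boron has an empty p orbital); the conjugation is uninterrupted.
π-electron count: 4 × 2 = 8 from the double-bond units + 0 from the B(mesityl) atom = 8.
8 = 4(2); a planar, fully conjugated 4n system is antiaromatic.

Antiaromatic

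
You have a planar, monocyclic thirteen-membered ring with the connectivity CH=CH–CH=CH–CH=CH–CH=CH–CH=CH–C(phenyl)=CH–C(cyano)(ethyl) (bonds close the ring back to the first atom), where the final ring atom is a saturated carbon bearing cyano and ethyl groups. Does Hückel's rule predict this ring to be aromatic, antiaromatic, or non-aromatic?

The C(cyano)(ethyl) carbon is saturated: that saturated carbon is sp³ and has no p orbital in the ring π system. Conjugation is not continuous around the ring.
A ring that is not fully conjugated cannot be aromatic or antiaromatic regardless of its π-electron count.

Non-aromatic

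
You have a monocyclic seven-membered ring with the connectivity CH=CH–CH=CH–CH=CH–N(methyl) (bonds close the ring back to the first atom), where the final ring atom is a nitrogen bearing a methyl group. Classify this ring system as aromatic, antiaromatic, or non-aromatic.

Antiaromatic

Check conjugation: every atom in a ring double bond is sp² and brings one electron to the p orbital; the pyrrole-type nitrogen donates its lone pair from the p orbital — every position has a p orbital, so the cyclic π system is continuous.
Counting π electrons: 3 × 2 = 6 from the double-bond units + 2 from the N(methyl) atom = 8.
A 4n π count (8, n = 2) in a planar conjugated ring means antiaromatic.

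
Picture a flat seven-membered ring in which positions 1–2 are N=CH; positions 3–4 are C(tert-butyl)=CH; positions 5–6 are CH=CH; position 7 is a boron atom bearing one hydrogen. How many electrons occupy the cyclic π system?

6

The p orbitals form a continuous loop: each doubly-bonded ring atom is sp² with one p-orbital electron; each sp² =N– keeps its lone pair in-plane and puts one electron into the π system; the boron has an empty p orbital. The ring is fully conjugated.
Counting π electrons: 3 × 2 = 6 from the double-bond units + 0 from the BH atom = 6.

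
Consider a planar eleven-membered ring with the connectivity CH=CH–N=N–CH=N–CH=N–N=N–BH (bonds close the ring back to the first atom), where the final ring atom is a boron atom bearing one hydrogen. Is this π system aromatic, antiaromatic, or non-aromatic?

All ring atoms are sp² and supply a p orbital to the ring (every atom in a ring double bond is sp² and brings one electron to the p orbital; each sp² =N– keeps its lone pair in-plane and puts one electron into the π system; the boron has an empty p orbital); the conjugation is uninterrupted.
π-electron count: 5 × 2 = 10 from the double-bond units + 0 from the BH atom = 10.
10 = 4(2) + 2, which satisfies Hückel's 4n+2 rule.

Aromatic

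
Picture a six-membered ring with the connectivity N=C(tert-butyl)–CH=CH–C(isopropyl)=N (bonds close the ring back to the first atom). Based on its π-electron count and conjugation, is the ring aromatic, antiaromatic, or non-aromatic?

Every ring atom contributes a p orbital perpendicular to the ring (each doubly-bonded ring atom is sp² with one p-orbital electron; the doubly-bonded nitrogens are pyridine-type — their lone pairs lie in the ring plane, leaving one electron in the p orbital), so the π system is cyclic and fully conjugated.
π-electron count: 3 × 2 = 6 from the 3 double-bond units.
That gives a 4n+2 count (6, n = 1).

Aromatic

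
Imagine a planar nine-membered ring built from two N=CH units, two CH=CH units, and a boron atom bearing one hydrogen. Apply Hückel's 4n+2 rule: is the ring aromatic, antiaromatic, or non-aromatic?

The p orbitals form a continuous loop: the double-bond atoms are sp², each contributing one p electron; each =N– nitrogen is pyridine-type (lone pair in the sp² plane, one electron in the p orbital); the boron has an empty p orbital. The ring is fully conjugated.
Counting π electrons: 4 × 2 = 8 from the double-bond units + 0 from the BH atom = 8.
A 4n π count (8, n = 2) in a planar conjugated ring means antiaromatic.

Antiaromatic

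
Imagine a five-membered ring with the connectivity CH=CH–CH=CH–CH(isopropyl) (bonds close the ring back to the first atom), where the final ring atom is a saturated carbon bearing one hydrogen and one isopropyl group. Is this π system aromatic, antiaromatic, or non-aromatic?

Non-aromatic

At the CH(isopropyl) position, that saturated carbon is sp³ and has no p orbital in the ring π system; the ring's p-orbital overlap is broken there.
Hückel's rule only applies to fully conjugated rings, so this one is simply non-aromatic.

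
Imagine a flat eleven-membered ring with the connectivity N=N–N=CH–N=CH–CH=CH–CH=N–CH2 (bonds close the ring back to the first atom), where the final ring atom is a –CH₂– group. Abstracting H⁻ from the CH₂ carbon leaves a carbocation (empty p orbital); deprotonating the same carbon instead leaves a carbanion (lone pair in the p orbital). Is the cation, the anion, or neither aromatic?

The cation

In both ions every ring atom is sp² and contributes a p orbital, so both rings are fully conjugated.
Cation: 5 × 2 + 0 = 10 π electrons → 4(2)+2, aromatic.
Anion: 5 × 2 + 2 = 12 π electrons → 4(3), antiaromatic.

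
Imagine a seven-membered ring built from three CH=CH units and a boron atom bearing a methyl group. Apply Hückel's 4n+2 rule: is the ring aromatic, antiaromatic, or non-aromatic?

Aromatic

All ring atoms are sp² and supply a p orbital to the ring (each doubly-bonded ring atom is sp² with one p-orbital electron; the boron has an empty p orbital); the conjugation is uninterrupted.
Counting π electrons: 3 × 2 = 6 from the double-bond units + 0 from the B(methyl) atom = 6.
That gives a 4n+2 count (6, n = 1).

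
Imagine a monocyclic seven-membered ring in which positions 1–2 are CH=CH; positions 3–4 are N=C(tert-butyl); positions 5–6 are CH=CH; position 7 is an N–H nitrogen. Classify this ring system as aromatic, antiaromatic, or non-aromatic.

Antiaromatic

Every ring atom contributes a p orbital perpendicular to the ring (every atom in a ring double bond is sp² and brings one electron to the p orbital; each sp² =N– keeps its lone pair in-plane and puts one electron into the π system; the pyrrole-type nitrogen donates its lone pair from the p orbital), so the π system is cyclic and fully conjugated.
π-electron count: 3 × 2 = 6 from the double-bond units + 2 from the NH atom = 8.
A 4n π count (8, n = 2) in a planar conjugated ring means antiaromatic.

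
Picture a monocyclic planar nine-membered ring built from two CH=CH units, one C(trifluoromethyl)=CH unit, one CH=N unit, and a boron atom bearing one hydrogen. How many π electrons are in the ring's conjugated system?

The p orbitals form a continuous loop: each doubly-bonded ring atom is sp² with one p-orbital electron; each sp² =N– keeps its lone pair in-plane and puts one electron into the π system; the boron has an empty p orbital. The ring is fully conjugated.
π-electron count: 4 × 2 = 8 from the double-bond units + 0 from the BH atom = 8.

8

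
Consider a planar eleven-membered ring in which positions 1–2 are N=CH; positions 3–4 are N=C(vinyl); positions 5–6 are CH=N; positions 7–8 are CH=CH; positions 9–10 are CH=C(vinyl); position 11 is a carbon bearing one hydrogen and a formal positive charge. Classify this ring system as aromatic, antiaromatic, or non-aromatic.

Aromatic

The p orbitals form a continuous loop: the double-bond atoms are sp², each contributing one p electron; the doubly-bonded nitrogens are pyridine-type — their lone pairs lie in the ring plane, leaving one electron in the p orbital; the carbocation has an empty p orbital. The ring is fully conjugated.
Adding the contributions, 5 × 2 = 10 from the double-bond units + 0 from the CH(+) atom = 10.
10 = 4(2) + 2, which satisfies Hückel's 4n+2 rule.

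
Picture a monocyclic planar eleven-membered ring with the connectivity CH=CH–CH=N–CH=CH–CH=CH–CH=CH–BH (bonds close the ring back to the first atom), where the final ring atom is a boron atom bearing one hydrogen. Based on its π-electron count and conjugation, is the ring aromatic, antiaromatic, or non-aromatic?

Every ring atom contributes a p orbital perpendicular to the ring (every atom in a ring double bond is sp² and brings one electron to the p orbital; each =N– nitrogen is pyridine-type (lone pair in the sp² plane, one electron in the p orbital); the boron has an empty p orbital), so the π system is cyclic and fully conjugated.
Counting π electrons: 5 × 2 = 10 from the double-bond units + 0 from the BH atom = 10.
That gives a 4n+2 count (10, n = 2).

Aromatic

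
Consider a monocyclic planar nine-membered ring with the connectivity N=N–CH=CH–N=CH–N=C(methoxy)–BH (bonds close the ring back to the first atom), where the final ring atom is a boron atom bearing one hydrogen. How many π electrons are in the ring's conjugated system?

8

Check conjugation: the double-bond atoms are sp², each contributing one p electron; each =N– nitrogen is pyridine-type (lone pair in the sp² plane, one electron in the p orbital); the boron has an empty p orbital — every position has a p orbital, so the cyclic π system is continuous.
Counting π electrons: 4 × 2 = 8 from the double-bond units + 0 from the BH atom = 8.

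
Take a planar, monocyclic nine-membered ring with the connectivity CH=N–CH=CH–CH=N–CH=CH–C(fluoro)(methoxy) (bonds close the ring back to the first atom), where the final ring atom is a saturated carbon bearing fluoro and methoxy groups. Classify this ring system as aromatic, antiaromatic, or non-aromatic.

The C(fluoro)(methoxy) carbon is saturated: that saturated carbon is sp³ and has no p orbital in the ring π system. Conjugation is not continuous around the ring.
Broken conjugation rules out both aromaticity and antiaromaticity.

Non-aromatic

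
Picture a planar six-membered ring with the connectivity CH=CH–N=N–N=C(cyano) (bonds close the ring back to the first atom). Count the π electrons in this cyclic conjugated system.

6

Check conjugation: the double-bond atoms are sp², each contributing one p electron; the doubly-bonded nitrogens are pyridine-type — their lone pairs lie in the ring plane, leaving one electron in the p orbital — every position has a p orbital, so the cyclic π system is continuous.
Counting π electrons: 3 × 2 = 6 from the 3 double-bond units.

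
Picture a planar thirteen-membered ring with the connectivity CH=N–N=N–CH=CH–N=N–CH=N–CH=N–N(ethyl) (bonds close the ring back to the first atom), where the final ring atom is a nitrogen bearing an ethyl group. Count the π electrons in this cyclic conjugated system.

14

The p orbitals form a continuous loop: each doubly-bonded ring atom is sp² with one p-orbital electron; each =N– nitrogen is pyridine-type (lone pair in the sp² plane, one electron in the p orbital); the pyrrole-type nitrogen donates its lone pair from the p orbital. The ring is fully conjugated.
Adding the contributions, 6 × 2 = 12 from the double-bond units + 2 from the N(ethyl) atom = 14.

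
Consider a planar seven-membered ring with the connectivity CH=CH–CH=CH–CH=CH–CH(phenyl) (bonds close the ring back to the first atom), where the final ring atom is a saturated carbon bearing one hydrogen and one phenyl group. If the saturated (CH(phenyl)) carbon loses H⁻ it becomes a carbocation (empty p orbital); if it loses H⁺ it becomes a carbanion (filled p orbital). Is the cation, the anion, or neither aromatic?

The cation

In either ion the ring is fully conjugated: every atom, including the new sp² carbon, supplies a p orbital.
Cation: 3 × 2 + 0 = 6 π electrons → 4(1)+2, aromatic.
Anion: 3 × 2 + 2 = 8 π electrons → 4(2), antiaromatic.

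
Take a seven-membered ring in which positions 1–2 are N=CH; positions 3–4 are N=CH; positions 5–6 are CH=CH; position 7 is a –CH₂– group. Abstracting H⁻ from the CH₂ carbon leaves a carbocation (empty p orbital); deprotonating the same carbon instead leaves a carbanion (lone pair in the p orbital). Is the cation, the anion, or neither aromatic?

In either ion the ring is fully conjugated: every atom, including the new sp² carbon, supplies a p orbital.
Cation: 3 × 2 + 0 = 6 π electrons → 4(1)+2, aromatic.
Anion: 3 × 2 + 2 = 8 π electrons → 4(2), antiaromatic.

The cation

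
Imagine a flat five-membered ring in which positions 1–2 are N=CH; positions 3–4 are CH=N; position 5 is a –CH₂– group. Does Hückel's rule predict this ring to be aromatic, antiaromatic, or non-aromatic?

Non-aromatic

The CH2 carbon is saturated: the tetrahedral CH₂ carbon is sp³ and has no p orbital in the ring π system. Conjugation is not continuous around the ring.
Without a continuous loop of overlapping p orbitals the Hückel electron count never comes into play.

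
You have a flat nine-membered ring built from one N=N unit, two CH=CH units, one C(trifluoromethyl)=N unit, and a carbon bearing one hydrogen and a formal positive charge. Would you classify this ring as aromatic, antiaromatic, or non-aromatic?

Antiaromatic

Check conjugation: each doubly-bonded ring atom is sp² with one p-orbital electron; each =N– nitrogen is pyridine-type (lone pair in the sp² plane, one electron in the p orbital); the carbocation has an empty p orbital — every position has a p orbital, so the cyclic π system is continuous.
Adding the contributions, 4 × 2 = 8 from the double-bond units + 0 from the CH(+) atom = 8.
With 8 = 4·2 π electrons, Hückel's rule classifies the planar ring as antiaromatic.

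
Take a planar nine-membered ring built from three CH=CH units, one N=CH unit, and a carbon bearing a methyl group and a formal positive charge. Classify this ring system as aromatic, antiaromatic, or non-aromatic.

Antiaromatic

Every ring atom contributes a p orbital perpendicular to the ring (the double-bond atoms are sp², each contributing one p electron; each =N– nitrogen is pyridine-type (lone pair in the sp² plane, one electron in the p orbital); the carbocation has an empty p orbital), so the π system is cyclic and fully conjugated.
Counting π electrons: 4 × 2 = 8 from the double-bond units + 0 from the C(methyl)(+) atom = 8.
8 is a 4n count (n = 2), so the planar conjugated ring is antiaromatic.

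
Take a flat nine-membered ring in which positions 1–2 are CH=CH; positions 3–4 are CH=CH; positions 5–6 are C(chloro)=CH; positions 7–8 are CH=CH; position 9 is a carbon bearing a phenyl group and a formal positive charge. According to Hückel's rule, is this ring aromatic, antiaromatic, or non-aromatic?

All ring atoms are sp² and supply a p orbital to the ring (each doubly-bonded ring atom is sp² with one p-orbital electron; the carbocation has an empty p orbital); the conjugation is uninterrupted.
π-electron count: 4 × 2 = 8 from the double-bond units + 0 from the C(phenyl)(+) atom = 8.
8 is a 4n count (n = 2), so the planar conjugated ring is antiaromatic.

Antiaromatic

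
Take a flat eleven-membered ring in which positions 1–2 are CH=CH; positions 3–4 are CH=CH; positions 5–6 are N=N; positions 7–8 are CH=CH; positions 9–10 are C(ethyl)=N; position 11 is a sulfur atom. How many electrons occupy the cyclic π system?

The p orbitals form a continuous loop: every atom in a ring double bond is sp² and brings one electron to the p orbital; each =N– nitrogen is pyridine-type (lone pair in the sp² plane, one electron in the p orbital); the sulfur donates one lone pair from its p orbital. The ring is fully conjugated.
Tallying contributions gives 5 × 2 = 10 from the double-bond units + 2 from the S atom = 12.

12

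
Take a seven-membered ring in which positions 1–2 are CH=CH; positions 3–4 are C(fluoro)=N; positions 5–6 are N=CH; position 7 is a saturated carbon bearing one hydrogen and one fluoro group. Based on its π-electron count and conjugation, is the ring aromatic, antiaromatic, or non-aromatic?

Non-aromatic

Because that saturated carbon is sp³ and has no p orbital in the ring π system at the CH(fluoro) position, the π system cannot extend all the way around the ring.
A ring that is not fully conjugated cannot be aromatic or antiaromatic regardless of its π-electron count.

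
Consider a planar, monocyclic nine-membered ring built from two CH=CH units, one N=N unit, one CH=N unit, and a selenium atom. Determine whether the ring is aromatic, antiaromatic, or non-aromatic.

Every ring atom contributes a p orbital perpendicular to the ring (every atom in a ring double bond is sp² and brings one electron to the p orbital; each =N– nitrogen is pyridine-type (lone pair in the sp² plane, one electron in the p orbital); the selenium donates one lone pair from its p orbital), so the π system is cyclic and fully conjugated.
π-electron count: 4 × 2 = 8 from the double-bond units + 2 from the Se atom = 10.
10 = 4(2) + 2, which satisfies Hückel's 4n+2 rule.

Aromatic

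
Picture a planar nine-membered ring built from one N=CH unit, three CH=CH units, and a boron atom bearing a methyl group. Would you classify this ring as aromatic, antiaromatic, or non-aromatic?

Antiaromatic

Check conjugation: the double-bond atoms are sp², each contributing one p electron; each =N– nitrogen is pyridine-type (lone pair in the sp² plane, one electron in the p orbital); the boron has an empty p orbital — every position has a p orbital, so the cyclic π system is continuous.
Counting π electrons: 4 × 2 = 8 from the double-bond units + 0 from the B(methyl) atom = 8.
8 is a 4n count (n = 2), so the planar conjugated ring is antiaromatic.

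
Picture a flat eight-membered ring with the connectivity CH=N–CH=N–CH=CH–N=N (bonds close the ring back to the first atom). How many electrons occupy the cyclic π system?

Check conjugation: the double-bond atoms are sp², each contributing one p electron; the doubly-bonded nitrogens are pyridine-type — their lone pairs lie in the ring plane, leaving one electron in the p orbital — every position has a p orbital, so the cyclic π system is continuous.
Counting π electrons: 4 × 2 = 8 from the 4 double-bond units.

8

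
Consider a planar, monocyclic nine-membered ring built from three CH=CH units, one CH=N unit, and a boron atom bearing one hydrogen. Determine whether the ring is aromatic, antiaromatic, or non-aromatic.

The p orbitals form a continuous loop: every atom in a ring double bond is sp² and brings one electron to the p orbital; each =N– nitrogen is pyridine-type (lone pair in the sp² plane, one electron in the p orbital); the boron has an empty p orbital. The ring is fully conjugated.
Counting π electrons: 4 × 2 = 8 from the double-bond units + 0 from the BH atom = 8.
With 8 = 4·2 π electrons, Hückel's rule classifies the planar ring as antiaromatic.

Antiaromatic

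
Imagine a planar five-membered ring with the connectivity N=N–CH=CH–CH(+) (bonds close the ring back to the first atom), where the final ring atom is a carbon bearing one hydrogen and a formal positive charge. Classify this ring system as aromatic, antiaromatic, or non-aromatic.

Antiaromatic

Check conjugation: each doubly-bonded ring atom is sp² with one p-orbital electron; the doubly-bonded nitrogens are pyridine-type — their lone pairs lie in the ring plane, leaving one electron in the p orbital; the carbocation has an empty p orbital — every position has a p orbital, so the cyclic π system is continuous.
Counting π electrons: 2 × 2 = 4 from the double-bond units + 0 from the CH(+) atom = 4.
A 4n π count (4, n = 1) in a planar conjugated ring means antiaromatic.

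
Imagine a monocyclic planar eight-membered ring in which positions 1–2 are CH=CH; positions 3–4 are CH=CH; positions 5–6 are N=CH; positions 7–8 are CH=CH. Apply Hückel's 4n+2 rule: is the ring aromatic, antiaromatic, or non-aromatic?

Antiaromatic

All ring atoms are sp² and supply a p orbital to the ring (the double-bond atoms are sp², each contributing one p electron; the doubly-bonded nitrogens are pyridine-type — their lone pairs lie in the ring plane, leaving one electron in the p orbital); the conjugation is uninterrupted.
Tallying contributions gives 4 × 2 = 8 from the 4 double-bond units.
With 8 = 4·2 π electrons, Hückel's rule classifies the planar ring as antiaromatic.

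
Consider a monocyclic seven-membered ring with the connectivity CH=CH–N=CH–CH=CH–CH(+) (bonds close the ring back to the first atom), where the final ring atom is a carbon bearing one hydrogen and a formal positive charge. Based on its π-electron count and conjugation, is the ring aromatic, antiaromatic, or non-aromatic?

Aromatic

The p orbitals form a continuous loop: every atom in a ring double bond is sp² and brings one electron to the p orbital; the doubly-bonded nitrogens are pyridine-type — their lone pairs lie in the ring plane, leaving one electron in the p orbital; the carbocation has an empty p orbital. The ring is fully conjugated.
π-electron count: 3 × 2 = 6 from the double-bond units + 0 from the CH(+) atom = 6.
With 6 π electrons (n = 1), the Hückel 4n+2 condition holds.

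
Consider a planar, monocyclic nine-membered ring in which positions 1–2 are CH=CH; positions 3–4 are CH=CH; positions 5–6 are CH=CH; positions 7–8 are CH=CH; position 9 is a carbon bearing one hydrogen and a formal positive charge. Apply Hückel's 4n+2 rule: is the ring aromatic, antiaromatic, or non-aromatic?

Antiaromatic

All ring atoms are sp² and supply a p orbital to the ring (each doubly-bonded ring atom is sp² with one p-orbital electron; the carbocation has an empty p orbital); the conjugation is uninterrupted.
Adding the contributions, 4 × 2 = 8 from the double-bond units + 0 from the CH(+) atom = 8.
8 is a 4n count (n = 2), so the planar conjugated ring is antiaromatic.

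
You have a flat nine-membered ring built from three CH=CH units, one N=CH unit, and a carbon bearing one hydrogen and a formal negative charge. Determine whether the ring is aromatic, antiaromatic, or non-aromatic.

Aromatic

All ring atoms are sp² and supply a p orbital to the ring (the double-bond atoms are sp², each contributing one p electron; the doubly-bonded nitrogens are pyridine-type — their lone pairs lie in the ring plane, leaving one electron in the p orbital; the carbanion's lone pair occupies the p orbital); the conjugation is uninterrupted.
Adding the contributions, 4 × 2 = 8 from the double-bond units + 2 from the CH(-) atom = 10.
With 10 π electrons (n = 2), the Hückel 4n+2 condition holds.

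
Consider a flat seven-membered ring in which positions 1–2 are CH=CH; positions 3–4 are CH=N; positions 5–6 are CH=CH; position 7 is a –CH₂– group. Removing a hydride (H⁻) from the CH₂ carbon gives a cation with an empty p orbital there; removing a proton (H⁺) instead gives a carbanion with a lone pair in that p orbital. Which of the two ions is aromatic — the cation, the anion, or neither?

In either ion the ring is fully conjugated: every atom, including the new sp² carbon, supplies a p orbital.
Cation: 3 × 2 + 0 = 6 π electrons → 4(1)+2, aromatic.
Anion: 3 × 2 + 2 = 8 π electrons → 4(2), antiaromatic.

The cation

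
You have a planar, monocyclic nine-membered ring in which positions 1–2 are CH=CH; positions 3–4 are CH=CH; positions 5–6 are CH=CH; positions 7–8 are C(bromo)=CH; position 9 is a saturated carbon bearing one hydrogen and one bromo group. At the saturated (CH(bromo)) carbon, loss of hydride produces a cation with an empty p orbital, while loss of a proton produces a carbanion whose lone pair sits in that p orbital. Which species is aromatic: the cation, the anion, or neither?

In either ion the ring is fully conjugated: every atom, including the new sp² carbon, supplies a p orbital.
Cation: 4 × 2 + 0 = 8 π electrons → 4(2), antiaromatic.
Anion: 4 × 2 + 2 = 10 π electrons → 4(2)+2, aromatic.

The anion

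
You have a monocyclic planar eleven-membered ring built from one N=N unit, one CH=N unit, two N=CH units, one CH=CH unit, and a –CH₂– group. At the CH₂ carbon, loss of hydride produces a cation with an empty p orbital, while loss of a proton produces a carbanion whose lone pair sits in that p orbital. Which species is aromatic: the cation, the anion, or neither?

In both ions every ring atom is sp² and contributes a p orbital, so both rings are fully conjugated.
Cation: 5 × 2 + 0 = 10 π electrons → 4(2)+2, aromatic.
Anion: 5 × 2 + 2 = 12 π electrons → 4(3), antiaromatic.

The cation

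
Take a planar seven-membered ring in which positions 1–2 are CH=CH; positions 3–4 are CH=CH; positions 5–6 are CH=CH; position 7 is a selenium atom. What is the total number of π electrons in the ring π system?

8

The p orbitals form a continuous loop: each doubly-bonded ring atom is sp² with one p-orbital electron; the selenium donates one lone pair from its p orbital. The ring is fully conjugated.
π-electron count: 3 × 2 = 6 from the double-bond units + 2 from the Se atom = 8.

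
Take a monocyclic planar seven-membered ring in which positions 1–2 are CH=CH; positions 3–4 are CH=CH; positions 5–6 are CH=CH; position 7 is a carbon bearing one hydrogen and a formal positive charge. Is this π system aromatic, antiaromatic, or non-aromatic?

Aromatic

Check conjugation: each doubly-bonded ring atom is sp² with one p-orbital electron; the carbocation has an empty p orbital — every position has a p orbital, so the cyclic π system is continuous.
Counting π electrons: 3 × 2 = 6 from the double-bond units + 0 from the CH(+) atom = 6.
That gives a 4n+2 count (6, n = 1).
This is the tropylium cation.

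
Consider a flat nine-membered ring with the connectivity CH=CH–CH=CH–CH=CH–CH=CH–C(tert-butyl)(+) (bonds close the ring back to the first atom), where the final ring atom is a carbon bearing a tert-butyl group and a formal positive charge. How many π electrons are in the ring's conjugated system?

8

Check conjugation: the double-bond atoms are sp², each contributing one p electron; the carbocation has an empty p orbital — every position has a p orbital, so the cyclic π system is continuous.
Adding the contributions, 4 × 2 = 8 from the double-bond units + 0 from the C(tert-butyl)(+) atom = 8.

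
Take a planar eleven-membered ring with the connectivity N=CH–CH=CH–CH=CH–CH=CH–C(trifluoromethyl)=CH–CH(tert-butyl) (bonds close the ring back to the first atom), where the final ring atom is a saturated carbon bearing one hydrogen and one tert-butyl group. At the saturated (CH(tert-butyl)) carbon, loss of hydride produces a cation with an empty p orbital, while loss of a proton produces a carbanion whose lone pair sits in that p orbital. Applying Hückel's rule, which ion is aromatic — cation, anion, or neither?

Both ions have a continuous loop of p orbitals — each ring atom is sp².
Cation: 5 × 2 + 0 = 10 π electrons → 4(2)+2, aromatic.
Anion: 5 × 2 + 2 = 12 π electrons → 4(3), antiaromatic.

The cation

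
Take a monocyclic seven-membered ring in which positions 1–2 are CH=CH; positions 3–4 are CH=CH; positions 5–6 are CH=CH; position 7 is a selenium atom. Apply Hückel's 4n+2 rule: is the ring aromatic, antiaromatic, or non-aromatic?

Antiaromatic

All ring atoms are sp² and supply a p orbital to the ring (every atom in a ring double bond is sp² and brings one electron to the p orbital; the selenium donates one lone pair from its p orbital); the conjugation is uninterrupted.
π-electron count: 3 × 2 = 6 from the double-bond units + 2 from the Se atom = 8.
8 is a 4n count (n = 2), so the planar conjugated ring is antiaromatic.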